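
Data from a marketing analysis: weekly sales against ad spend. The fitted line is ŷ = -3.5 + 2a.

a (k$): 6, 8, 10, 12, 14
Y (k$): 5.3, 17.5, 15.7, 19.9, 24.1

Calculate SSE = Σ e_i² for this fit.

SSE = 36.4

a=6: ŷ = -3.5 + 2·6 = 8.5; e = 5.3 − 8.5 = -3.2
a=8: ŷ = -3.5 + 2·8 = 12.5; e = 17.5 − 12.5 = 5
a=10: ŷ = -3.5 + 2·10 = 16.5; e = 15.7 − 16.5 = -0.8
a=12: ŷ = -3.5 + 2·12 = 20.5; e = 19.9 − 20.5 = -0.6
a=14: ŷ = -3.5 + 2·14 = 24.5; e = 24.1 − 24.5 = -0.4
SSE = 10.24 + 25 + 0.64 + 0.36 + 0.16 = 36.4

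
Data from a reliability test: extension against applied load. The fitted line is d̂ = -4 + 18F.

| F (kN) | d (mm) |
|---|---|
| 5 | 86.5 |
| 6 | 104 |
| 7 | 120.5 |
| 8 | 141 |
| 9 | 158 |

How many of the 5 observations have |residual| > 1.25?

1

F=5: d̂ = -4 + 18·5 = 86; e = 86.5 − 86 = 0.5
F=6: d̂ = -4 + 18·6 = 104; e = 104 − 104 = 0
F=7: d̂ = -4 + 18·7 = 122; e = 120.5 − 122 = -1.5
F=8: d̂ = -4 + 18·8 = 140; e = 141 − 140 = 1
F=9: d̂ = -4 + 18·9 = 158; e = 158 − 158 = 0
|e| > 1.25: F=7 (|e|=1.5) → 1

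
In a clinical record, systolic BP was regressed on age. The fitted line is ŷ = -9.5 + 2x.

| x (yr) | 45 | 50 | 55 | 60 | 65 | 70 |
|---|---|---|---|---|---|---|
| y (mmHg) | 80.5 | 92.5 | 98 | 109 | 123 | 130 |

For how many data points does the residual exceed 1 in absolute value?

4

x=45: ŷ = -9.5 + 2·45 = 80.5; r = 80.5 − 80.5 = 0
x=50: ŷ = -9.5 + 2·50 = 90.5; r = 92.5 − 90.5 = 2
x=55: ŷ = -9.5 + 2·55 = 100.5; r = 98 − 100.5 = -2.5
x=60: ŷ = -9.5 + 2·60 = 110.5; r = 109 − 110.5 = -1.5
x=65: ŷ = -9.5 + 2·65 = 120.5; r = 123 − 120.5 = 2.5
x=70: ŷ = -9.5 + 2·70 = 130.5; r = 130 − 130.5 = -0.5
|r| > 1: x=50 (|r|=2), x=55 (|r|=2.5), x=60 (|r|=1.5), x=65 (|r|=2.5) → 4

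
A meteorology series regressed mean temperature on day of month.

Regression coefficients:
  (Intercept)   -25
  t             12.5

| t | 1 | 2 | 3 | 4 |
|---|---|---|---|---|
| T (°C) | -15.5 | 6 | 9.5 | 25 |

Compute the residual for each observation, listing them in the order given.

t=1: ŷ = -25 + 12.5·1 = -12.5; e = -15.5 − (-12.5) = -3
t=2: ŷ = -25 + 12.5·2 = 0; e = 6 − 0 = 6
t=3: ŷ = -25 + 12.5·3 = 12.5; e = 9.5 − 12.5 = -3
t=4: ŷ = -25 + 12.5·4 = 25; e = 25 − 25 = 0

-3, 6, -3, 0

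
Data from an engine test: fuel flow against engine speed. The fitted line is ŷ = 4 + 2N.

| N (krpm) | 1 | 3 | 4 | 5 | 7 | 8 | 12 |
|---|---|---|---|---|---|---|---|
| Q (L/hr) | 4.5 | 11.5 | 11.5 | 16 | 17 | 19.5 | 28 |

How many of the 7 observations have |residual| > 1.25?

3

N=1: ŷ = 4 + 2·1 = 6; r = 4.5 − 6 = -1.5
N=3: ŷ = 4 + 2·3 = 10; r = 11.5 − 10 = 1.5
N=4: ŷ = 4 + 2·4 = 12; r = 11.5 − 12 = -0.5
N=5: ŷ = 4 + 2·5 = 14; r = 16 − 14 = 2
N=7: ŷ = 4 + 2·7 = 18; r = 17 − 18 = -1
N=8: ŷ = 4 + 2·8 = 20; r = 19.5 − 20 = -0.5
N=12: ŷ = 4 + 2·12 = 28; r = 28 − 28 = 0
|r| > 1.25: N=1 (|r|=1.5), N=3 (|r|=1.5), N=5 (|r|=2) → 3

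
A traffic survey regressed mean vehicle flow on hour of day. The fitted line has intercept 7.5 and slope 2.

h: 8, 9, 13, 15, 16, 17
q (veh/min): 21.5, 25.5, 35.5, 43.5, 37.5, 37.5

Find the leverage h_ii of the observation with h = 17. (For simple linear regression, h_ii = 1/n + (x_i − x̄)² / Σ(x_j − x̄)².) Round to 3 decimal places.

h̄ = (8 + 9 + 13 + 15 + 16 + 17)/6 = 13
Σ(h − h̄)² = 25 + 16 + 0 + 4 + 9 + 16 = 70
h = 1/6 + (4)²/70 = 0.166667 + 0.228571 = 0.395

h = 0.395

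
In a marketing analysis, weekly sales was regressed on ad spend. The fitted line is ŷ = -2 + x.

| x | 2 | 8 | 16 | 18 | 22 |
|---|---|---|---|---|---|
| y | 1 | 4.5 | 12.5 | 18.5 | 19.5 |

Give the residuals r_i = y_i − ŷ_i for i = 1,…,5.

x=2: ŷ = -2 + 2 = 0; r = 1 − 0 = 1
x=8: ŷ = -2 + 8 = 6; r = 4.5 − 6 = -1.5
x=16: ŷ = -2 + 16 = 14; r = 12.5 − 14 = -1.5
x=18: ŷ = -2 + 18 = 16; r = 18.5 − 16 = 2.5
x=22: ŷ = -2 + 22 = 20; r = 19.5 − 20 = -0.5

1, -1.5, -1.5, 2.5, -0.5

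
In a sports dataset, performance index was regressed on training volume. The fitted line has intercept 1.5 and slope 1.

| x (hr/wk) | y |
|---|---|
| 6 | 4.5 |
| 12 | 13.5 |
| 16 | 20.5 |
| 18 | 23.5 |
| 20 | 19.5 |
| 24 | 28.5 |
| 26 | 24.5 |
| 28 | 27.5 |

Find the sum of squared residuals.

x=6: ŷ = 1.5 + 6 = 7.5; e = 4.5 − 7.5 = -3
x=12: ŷ = 1.5 + 12 = 13.5; e = 13.5 − 13.5 = 0
x=16: ŷ = 1.5 + 16 = 17.5; e = 20.5 − 17.5 = 3
x=18: ŷ = 1.5 + 18 = 19.5; e = 23.5 − 19.5 = 4
x=20: ŷ = 1.5 + 20 = 21.5; e = 19.5 − 21.5 = -2
x=24: ŷ = 1.5 + 24 = 25.5; e = 28.5 − 25.5 = 3
x=26: ŷ = 1.5 + 26 = 27.5; e = 24.5 − 27.5 = -3
x=28: ŷ = 1.5 + 28 = 29.5; e = 27.5 − 29.5 = -2
SSE = 9 + 0 + 9 + 16 + 4 + 9 + 9 + 4 = 60

SSE = 60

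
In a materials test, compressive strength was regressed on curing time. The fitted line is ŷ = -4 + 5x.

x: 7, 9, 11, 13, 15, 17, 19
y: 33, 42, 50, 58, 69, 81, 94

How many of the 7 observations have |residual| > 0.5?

6

x=7: ŷ = -4 + 5·7 = 31; e = 33 − 31 = 2
x=9: ŷ = -4 + 5·9 = 41; e = 42 − 41 = 1
x=11: ŷ = -4 + 5·11 = 51; e = 50 − 51 = -1
x=13: ŷ = -4 + 5·13 = 61; e = 58 − 61 = -3
x=15: ŷ = -4 + 5·15 = 71; e = 69 − 71 = -2
x=17: ŷ = -4 + 5·17 = 81; e = 81 − 81 = 0
x=19: ŷ = -4 + 5·19 = 91; e = 94 − 91 = 3
|e| > 0.5: x=7 (|e|=2), x=9 (|e|=1), x=11 (|e|=1), x=13 (|e|=3), x=15 (|e|=2), x=19 (|e|=3) → 6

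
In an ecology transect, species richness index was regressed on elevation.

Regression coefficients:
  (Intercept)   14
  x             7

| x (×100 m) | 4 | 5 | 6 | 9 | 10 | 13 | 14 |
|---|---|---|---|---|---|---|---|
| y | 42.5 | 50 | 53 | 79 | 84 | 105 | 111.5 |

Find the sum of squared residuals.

SSE = 14.5

x=4: ŷ = 14 + 7·4 = 42; r = 42.5 − 42 = 0.5
x=5: ŷ = 14 + 7·5 = 49; r = 50 − 49 = 1
x=6: ŷ = 14 + 7·6 = 56; r = 53 − 56 = -3
x=9: ŷ = 14 + 7·9 = 77; r = 79 − 77 = 2
x=10: ŷ = 14 + 7·10 = 84; r = 84 − 84 = 0
x=13: ŷ = 14 + 7·13 = 105; r = 105 − 105 = 0
x=14: ŷ = 14 + 7·14 = 112; r = 111.5 − 112 = -0.5
SSE = 0.25 + 1 + 9 + 4 + 0 + 0 + 0.25 = 14.5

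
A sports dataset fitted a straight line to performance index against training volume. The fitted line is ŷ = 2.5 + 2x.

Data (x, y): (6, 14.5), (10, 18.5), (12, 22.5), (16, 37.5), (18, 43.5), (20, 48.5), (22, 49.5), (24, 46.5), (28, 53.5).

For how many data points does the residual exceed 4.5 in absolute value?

x=6: ŷ = 2.5 + 2·6 = 14.5; r = 14.5 − 14.5 = 0
x=10: ŷ = 2.5 + 2·10 = 22.5; r = 18.5 − 22.5 = -4
x=12: ŷ = 2.5 + 2·12 = 26.5; r = 22.5 − 26.5 = -4
x=16: ŷ = 2.5 + 2·16 = 34.5; r = 37.5 − 34.5 = 3
x=18: ŷ = 2.5 + 2·18 = 38.5; r = 43.5 − 38.5 = 5
x=20: ŷ = 2.5 + 2·20 = 42.5; r = 48.5 − 42.5 = 6
x=22: ŷ = 2.5 + 2·22 = 46.5; r = 49.5 − 46.5 = 3
x=24: ŷ = 2.5 + 2·24 = 50.5; r = 46.5 − 50.5 = -4
x=28: ŷ = 2.5 + 2·28 = 58.5; r = 53.5 − 58.5 = -5
|r| > 4.5: x=18 (|r|=5), x=20 (|r|=6), x=28 (|r|=5) → 3

3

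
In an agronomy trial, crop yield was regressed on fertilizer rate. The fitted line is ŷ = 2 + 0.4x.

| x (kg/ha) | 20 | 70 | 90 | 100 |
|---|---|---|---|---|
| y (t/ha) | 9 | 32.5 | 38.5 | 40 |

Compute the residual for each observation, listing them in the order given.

-1, 2.5, 0.5, -2

x=20: ŷ = 2 + 0.4·20 = 10; e = 9 − 10 = -1
x=70: ŷ = 2 + 0.4·70 = 30; e = 32.5 − 30 = 2.5
x=90: ŷ = 2 + 0.4·90 = 38; e = 38.5 − 38 = 0.5
x=100: ŷ = 2 + 0.4·100 = 42; e = 40 − 42 = -2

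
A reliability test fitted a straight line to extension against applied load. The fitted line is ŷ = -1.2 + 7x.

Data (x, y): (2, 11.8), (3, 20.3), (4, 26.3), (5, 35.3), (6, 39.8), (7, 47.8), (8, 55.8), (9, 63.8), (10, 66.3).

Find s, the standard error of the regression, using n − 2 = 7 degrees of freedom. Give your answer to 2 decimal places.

s = 1.51

x=2: ŷ = -1.2 + 7·2 = 12.8; r = 11.8 − 12.8 = -1
x=3: ŷ = -1.2 + 7·3 = 19.8; r = 20.3 − 19.8 = 0.5
x=4: ŷ = -1.2 + 7·4 = 26.8; r = 26.3 − 26.8 = -0.5
x=5: ŷ = -1.2 + 7·5 = 33.8; r = 35.3 − 33.8 = 1.5
x=6: ŷ = -1.2 + 7·6 = 40.8; r = 39.8 − 40.8 = -1
x=7: ŷ = -1.2 + 7·7 = 47.8; r = 47.8 − 47.8 = 0
x=8: ŷ = -1.2 + 7·8 = 54.8; r = 55.8 − 54.8 = 1
x=9: ŷ = -1.2 + 7·9 = 61.8; r = 63.8 − 61.8 = 2
x=10: ŷ = -1.2 + 7·10 = 68.8; r = 66.3 − 68.8 = -2.5
SSE = 1 + 0.25 + 0.25 + 2.25 + 1 + 0 + 1 + 4 + 6.25 = 16
s = √(16/7) = √2.28571 ≈ 1.51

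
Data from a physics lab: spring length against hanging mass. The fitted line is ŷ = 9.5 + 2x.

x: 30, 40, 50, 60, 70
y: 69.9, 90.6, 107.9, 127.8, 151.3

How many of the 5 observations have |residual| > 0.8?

x=30: ŷ = 9.5 + 2·30 = 69.5; e = 69.9 − 69.5 = 0.4
x=40: ŷ = 9.5 + 2·40 = 89.5; e = 90.6 − 89.5 = 1.1
x=50: ŷ = 9.5 + 2·50 = 109.5; e = 107.9 − 109.5 = -1.6
x=60: ŷ = 9.5 + 2·60 = 129.5; e = 127.8 − 129.5 = -1.7
x=70: ŷ = 9.5 + 2·70 = 149.5; e = 151.3 − 149.5 = 1.8
|e| > 0.8: x=40 (|e|=1.1), x=50 (|e|=1.6), x=60 (|e|=1.7), x=70 (|e|=1.8) → 4

4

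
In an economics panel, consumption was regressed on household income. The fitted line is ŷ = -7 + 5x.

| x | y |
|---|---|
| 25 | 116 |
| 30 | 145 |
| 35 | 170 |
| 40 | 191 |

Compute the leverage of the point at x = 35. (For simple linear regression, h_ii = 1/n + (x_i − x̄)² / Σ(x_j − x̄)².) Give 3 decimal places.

h = 0.300

x̄ = (25 + 30 + 35 + 40)/4 = 32.5
Σ(x − x̄)² = 56.25 + 6.25 + 6.25 + 56.25 = 125
h = 1/4 + (2.5)²/125 = 0.25 + 0.05 = 0.300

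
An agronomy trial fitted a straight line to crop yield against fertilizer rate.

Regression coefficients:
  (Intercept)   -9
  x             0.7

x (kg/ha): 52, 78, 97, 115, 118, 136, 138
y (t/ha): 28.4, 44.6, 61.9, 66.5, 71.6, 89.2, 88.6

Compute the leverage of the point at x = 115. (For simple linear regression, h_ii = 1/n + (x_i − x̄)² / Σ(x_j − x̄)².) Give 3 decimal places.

x̄ = (52 + 78 + 97 + 115 + 118 + 136 + 138)/7 = 104.857
Σ(x − x̄)² = 2793.88 + 721.306 + 61.7347 + 102.878 + 172.735 + 969.878 + 1098.45 = 5920.86
h = 1/7 + (10.1429)²/5920.86 = 0.142857 + 0.0173754 = 0.160

h = 0.160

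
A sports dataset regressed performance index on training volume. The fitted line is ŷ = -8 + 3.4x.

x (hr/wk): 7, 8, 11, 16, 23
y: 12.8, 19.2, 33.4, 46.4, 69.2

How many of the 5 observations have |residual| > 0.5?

x=7: ŷ = -8 + 3.4·7 = 15.8; e = 12.8 − 15.8 = -3
x=8: ŷ = -8 + 3.4·8 = 19.2; e = 19.2 − 19.2 = 0
x=11: ŷ = -8 + 3.4·11 = 29.4; e = 33.4 − 29.4 = 4
x=16: ŷ = -8 + 3.4·16 = 46.4; e = 46.4 − 46.4 = 0
x=23: ŷ = -8 + 3.4·23 = 70.2; e = 69.2 − 70.2 = -1
|e| > 0.5: x=7 (|e|=3), x=11 (|e|=4), x=23 (|e|=1) → 3

3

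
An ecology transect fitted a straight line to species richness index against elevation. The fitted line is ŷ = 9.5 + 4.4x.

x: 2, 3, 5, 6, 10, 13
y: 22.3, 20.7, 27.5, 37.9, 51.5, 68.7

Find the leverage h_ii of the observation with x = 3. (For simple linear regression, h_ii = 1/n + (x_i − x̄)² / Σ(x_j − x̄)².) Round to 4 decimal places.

h = 0.3035

x̄ = (2 + 3 + 5 + 6 + 10 + 13)/6 = 6.5
Σ(x − x̄)² = 20.25 + 12.25 + 2.25 + 0.25 + 12.25 + 42.25 = 89.5
h = 1/6 + (-3.5)²/89.5 = 0.166667 + 0.136872 = 0.3035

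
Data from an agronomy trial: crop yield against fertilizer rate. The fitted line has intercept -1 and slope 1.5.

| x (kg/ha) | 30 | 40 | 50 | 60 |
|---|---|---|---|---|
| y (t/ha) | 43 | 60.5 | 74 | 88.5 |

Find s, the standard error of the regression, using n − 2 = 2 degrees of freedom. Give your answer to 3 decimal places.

s = 1.323

x=30: ŷ = -1 + 1.5·30 = 44; e = 43 − 44 = -1
x=40: ŷ = -1 + 1.5·40 = 59; e = 60.5 − 59 = 1.5
x=50: ŷ = -1 + 1.5·50 = 74; e = 74 − 74 = 0
x=60: ŷ = -1 + 1.5·60 = 89; e = 88.5 − 89 = -0.5
SSE = 1 + 2.25 + 0 + 0.25 = 3.5
s = √(3.5/2) = √1.75 ≈ 1.323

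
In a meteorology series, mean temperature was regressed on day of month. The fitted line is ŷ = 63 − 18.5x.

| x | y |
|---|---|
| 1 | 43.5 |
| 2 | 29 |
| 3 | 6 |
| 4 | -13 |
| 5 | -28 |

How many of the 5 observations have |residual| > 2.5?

x=1: ŷ = 63 − 18.5·1 = 44.5; e = 43.5 − 44.5 = -1
x=2: ŷ = 63 − 18.5·2 = 26; e = 29 − 26 = 3
x=3: ŷ = 63 − 18.5·3 = 7.5; e = 6 − 7.5 = -1.5
x=4: ŷ = 63 − 18.5·4 = -11; e = -13 − (-11) = -2
x=5: ŷ = 63 − 18.5·5 = -29.5; e = -28 − (-29.5) = 1.5
|e| > 2.5: x=2 (|e|=3) → 1

1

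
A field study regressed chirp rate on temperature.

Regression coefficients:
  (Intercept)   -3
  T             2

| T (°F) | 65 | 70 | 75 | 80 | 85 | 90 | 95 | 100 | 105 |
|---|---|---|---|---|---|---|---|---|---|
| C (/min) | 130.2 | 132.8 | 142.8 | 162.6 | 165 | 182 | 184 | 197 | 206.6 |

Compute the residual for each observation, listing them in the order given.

T=65: Ĉ = -3 + 2·65 = 127; e = 130.2 − 127 = 3.2
T=70: Ĉ = -3 + 2·70 = 137; e = 132.8 − 137 = -4.2
T=75: Ĉ = -3 + 2·75 = 147; e = 142.8 − 147 = -4.2
T=80: Ĉ = -3 + 2·80 = 157; e = 162.6 − 157 = 5.6
T=85: Ĉ = -3 + 2·85 = 167; e = 165 − 167 = -2
T=90: Ĉ = -3 + 2·90 = 177; e = 182 − 177 = 5
T=95: Ĉ = -3 + 2·95 = 187; e = 184 − 187 = -3
T=100: Ĉ = -3 + 2·100 = 197; e = 197 − 197 = 0
T=105: Ĉ = -3 + 2·105 = 207; e = 206.6 − 207 = -0.4

3.2, -4.2, -4.2, 5.6, -2, 5, -3, 0, -0.4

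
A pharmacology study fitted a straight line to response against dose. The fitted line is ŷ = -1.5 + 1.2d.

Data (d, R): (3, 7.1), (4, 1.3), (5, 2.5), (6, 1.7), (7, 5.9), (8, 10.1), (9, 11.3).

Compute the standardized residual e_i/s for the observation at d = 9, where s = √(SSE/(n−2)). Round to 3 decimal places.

0.587

d=3: ŷ = -1.5 + 1.2·3 = 2.1; e = 7.1 − 2.1 = 5
d=4: ŷ = -1.5 + 1.2·4 = 3.3; e = 1.3 − 3.3 = -2
d=5: ŷ = -1.5 + 1.2·5 = 4.5; e = 2.5 − 4.5 = -2
d=6: ŷ = -1.5 + 1.2·6 = 5.7; e = 1.7 − 5.7 = -4
d=7: ŷ = -1.5 + 1.2·7 = 6.9; e = 5.9 − 6.9 = -1
d=8: ŷ = -1.5 + 1.2·8 = 8.1; e = 10.1 − 8.1 = 2
d=9: ŷ = -1.5 + 1.2·9 = 9.3; e = 11.3 − 9.3 = 2
SSE = 25 + 4 + 4 + 16 + 1 + 4 + 4 = 58
s = √(58/5) = 3.40588
e/s = 2 / 3.40588 = 0.587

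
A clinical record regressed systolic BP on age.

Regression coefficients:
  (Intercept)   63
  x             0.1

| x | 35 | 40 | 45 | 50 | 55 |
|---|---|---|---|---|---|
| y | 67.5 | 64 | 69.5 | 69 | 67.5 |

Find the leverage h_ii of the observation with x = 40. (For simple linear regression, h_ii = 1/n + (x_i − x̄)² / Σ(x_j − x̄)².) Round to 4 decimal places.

h = 0.3000

x̄ = (35 + 40 + 45 + 50 + 55)/5 = 45
Σ(x − x̄)² = 100 + 25 + 0 + 25 + 100 = 250
h = 1/5 + (-5)²/250 = 0.2 + 0.1 = 0.3000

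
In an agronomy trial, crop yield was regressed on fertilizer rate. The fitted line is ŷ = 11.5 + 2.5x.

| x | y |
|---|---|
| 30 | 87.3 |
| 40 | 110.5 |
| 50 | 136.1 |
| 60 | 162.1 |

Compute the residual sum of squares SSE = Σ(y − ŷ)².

x=30: ŷ = 11.5 + 2.5·30 = 86.5; e = 87.3 − 86.5 = 0.8
x=40: ŷ = 11.5 + 2.5·40 = 111.5; e = 110.5 − 111.5 = -1
x=50: ŷ = 11.5 + 2.5·50 = 136.5; e = 136.1 − 136.5 = -0.4
x=60: ŷ = 11.5 + 2.5·60 = 161.5; e = 162.1 − 161.5 = 0.6
SSE = 0.64 + 1 + 0.16 + 0.36 = 2.16

SSE = 2.16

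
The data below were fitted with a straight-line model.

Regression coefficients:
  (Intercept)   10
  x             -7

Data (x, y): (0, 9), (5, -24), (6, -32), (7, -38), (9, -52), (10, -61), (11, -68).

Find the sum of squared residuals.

x=0: ŷ = 10 − 7·0 = 10; r = 9 − 10 = -1
x=5: ŷ = 10 − 7·5 = -25; r = -24 − (-25) = 1
x=6: ŷ = 10 − 7·6 = -32; r = -32 − (-32) = 0
x=7: ŷ = 10 − 7·7 = -39; r = -38 − (-39) = 1
x=9: ŷ = 10 − 7·9 = -53; r = -52 − (-53) = 1
x=10: ŷ = 10 − 7·10 = -60; r = -61 − (-60) = -1
x=11: ŷ = 10 − 7·11 = -67; r = -68 − (-67) = -1
SSE = 1 + 1 + 0 + 1 + 1 + 1 + 1 = 6

SSE = 6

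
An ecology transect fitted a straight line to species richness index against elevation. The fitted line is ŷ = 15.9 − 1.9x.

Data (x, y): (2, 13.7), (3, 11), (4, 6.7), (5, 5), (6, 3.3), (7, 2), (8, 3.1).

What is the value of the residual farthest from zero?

e = 2.4

x=2: ŷ = 15.9 − 1.9·2 = 12.1; e = 13.7 − 12.1 = 1.6
x=3: ŷ = 15.9 − 1.9·3 = 10.2; e = 11 − 10.2 = 0.8
x=4: ŷ = 15.9 − 1.9·4 = 8.3; e = 6.7 − 8.3 = -1.6
x=5: ŷ = 15.9 − 1.9·5 = 6.4; e = 5 − 6.4 = -1.4
x=6: ŷ = 15.9 − 1.9·6 = 4.5; e = 3.3 − 4.5 = -1.2
x=7: ŷ = 15.9 − 1.9·7 = 2.6; e = 2 − 2.6 = -0.6
x=8: ŷ = 15.9 − 1.9·8 = 0.7; e = 3.1 − 0.7 = 2.4
Largest |e| is 2.4 at x = 8, residual 2.4.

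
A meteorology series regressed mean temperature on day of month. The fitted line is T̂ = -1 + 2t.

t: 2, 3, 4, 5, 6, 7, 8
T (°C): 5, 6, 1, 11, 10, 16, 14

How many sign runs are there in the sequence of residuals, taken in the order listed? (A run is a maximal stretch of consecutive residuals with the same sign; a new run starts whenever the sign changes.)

t=2: T̂ = -1 + 2·2 = 3; r = 5 − 3 = 2
t=3: T̂ = -1 + 2·3 = 5; r = 6 − 5 = 1
t=4: T̂ = -1 + 2·4 = 7; r = 1 − 7 = -6
t=5: T̂ = -1 + 2·5 = 9; r = 11 − 9 = 2
t=6: T̂ = -1 + 2·6 = 11; r = 10 − 11 = -1
t=7: T̂ = -1 + 2·7 = 13; r = 16 − 13 = 3
t=8: T̂ = -1 + 2·8 = 15; r = 14 − 15 = -1
Signs: + + − + − + −
Runs: +×2, −×1, +×1, −×1, +×1, −×1 → 6

6 runs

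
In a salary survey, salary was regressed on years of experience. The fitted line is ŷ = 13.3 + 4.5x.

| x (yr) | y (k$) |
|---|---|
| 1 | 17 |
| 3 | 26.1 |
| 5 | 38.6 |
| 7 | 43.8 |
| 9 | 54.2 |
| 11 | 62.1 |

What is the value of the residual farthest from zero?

x=1: ŷ = 13.3 + 4.5·1 = 17.8; e = 17 − 17.8 = -0.8
x=3: ŷ = 13.3 + 4.5·3 = 26.8; e = 26.1 − 26.8 = -0.7
x=5: ŷ = 13.3 + 4.5·5 = 35.8; e = 38.6 − 35.8 = 2.8
x=7: ŷ = 13.3 + 4.5·7 = 44.8; e = 43.8 − 44.8 = -1
x=9: ŷ = 13.3 + 4.5·9 = 53.8; e = 54.2 − 53.8 = 0.4
x=11: ŷ = 13.3 + 4.5·11 = 62.8; e = 62.1 − 62.8 = -0.7
Largest |e| is 2.8 at x = 5, residual 2.8.

e = 2.8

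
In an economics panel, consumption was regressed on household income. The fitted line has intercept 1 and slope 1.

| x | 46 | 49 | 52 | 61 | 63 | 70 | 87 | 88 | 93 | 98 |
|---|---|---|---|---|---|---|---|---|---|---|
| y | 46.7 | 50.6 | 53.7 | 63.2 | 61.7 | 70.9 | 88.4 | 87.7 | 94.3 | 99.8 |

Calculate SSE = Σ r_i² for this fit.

x=46: ŷ = 1 + 46 = 47; r = 46.7 − 47 = -0.3
x=49: ŷ = 1 + 49 = 50; r = 50.6 − 50 = 0.6
x=52: ŷ = 1 + 52 = 53; r = 53.7 − 53 = 0.7
x=61: ŷ = 1 + 61 = 62; r = 63.2 − 62 = 1.2
x=63: ŷ = 1 + 63 = 64; r = 61.7 − 64 = -2.3
x=70: ŷ = 1 + 70 = 71; r = 70.9 − 71 = -0.1
x=87: ŷ = 1 + 87 = 88; r = 88.4 − 88 = 0.4
x=88: ŷ = 1 + 88 = 89; r = 87.7 − 89 = -1.3
x=93: ŷ = 1 + 93 = 94; r = 94.3 − 94 = 0.3
x=98: ŷ = 1 + 98 = 99; r = 99.8 − 99 = 0.8
SSE = 0.09 + 0.36 + 0.49 + 1.44 + 5.29 + 0.01 + 0.16 + 1.69 + 0.09 + 0.64 = 10.26

SSE = 10.26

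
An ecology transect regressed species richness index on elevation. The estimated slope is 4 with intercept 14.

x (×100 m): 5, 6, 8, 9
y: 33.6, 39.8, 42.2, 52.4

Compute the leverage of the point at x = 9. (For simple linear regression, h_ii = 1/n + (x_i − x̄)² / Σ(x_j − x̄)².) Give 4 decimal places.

x̄ = (5 + 6 + 8 + 9)/4 = 7
Σ(x − x̄)² = 4 + 1 + 1 + 4 = 10
h = 1/4 + (2)²/10 = 0.25 + 0.4 = 0.6500

h = 0.6500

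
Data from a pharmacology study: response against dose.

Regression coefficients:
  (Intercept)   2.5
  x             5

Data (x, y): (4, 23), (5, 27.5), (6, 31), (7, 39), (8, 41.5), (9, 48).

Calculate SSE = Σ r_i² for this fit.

x=4: ŷ = 2.5 + 5·4 = 22.5; r = 23 − 22.5 = 0.5
x=5: ŷ = 2.5 + 5·5 = 27.5; r = 27.5 − 27.5 = 0
x=6: ŷ = 2.5 + 5·6 = 32.5; r = 31 − 32.5 = -1.5
x=7: ŷ = 2.5 + 5·7 = 37.5; r = 39 − 37.5 = 1.5
x=8: ŷ = 2.5 + 5·8 = 42.5; r = 41.5 − 42.5 = -1
x=9: ŷ = 2.5 + 5·9 = 47.5; r = 48 − 47.5 = 0.5
SSE = 0.25 + 0 + 2.25 + 2.25 + 1 + 0.25 = 6

SSE = 6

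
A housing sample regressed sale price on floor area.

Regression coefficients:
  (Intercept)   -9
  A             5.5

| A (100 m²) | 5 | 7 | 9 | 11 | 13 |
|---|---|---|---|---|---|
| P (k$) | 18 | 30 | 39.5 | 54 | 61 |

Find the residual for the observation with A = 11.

ŷ = -9 + 5.5·11 = 51.5
e = 54 − 51.5 = 2.5

e = 2.5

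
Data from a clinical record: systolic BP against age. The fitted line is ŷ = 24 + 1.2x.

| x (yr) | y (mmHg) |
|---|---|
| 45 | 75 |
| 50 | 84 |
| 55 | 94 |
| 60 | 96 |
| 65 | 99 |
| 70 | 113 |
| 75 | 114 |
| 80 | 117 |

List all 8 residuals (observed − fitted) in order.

-3, 0, 4, 0, -3, 5, 0, -3

x=45: ŷ = 24 + 1.2·45 = 78; e = 75 − 78 = -3
x=50: ŷ = 24 + 1.2·50 = 84; e = 84 − 84 = 0
x=55: ŷ = 24 + 1.2·55 = 90; e = 94 − 90 = 4
x=60: ŷ = 24 + 1.2·60 = 96; e = 96 − 96 = 0
x=65: ŷ = 24 + 1.2·65 = 102; e = 99 − 102 = -3
x=70: ŷ = 24 + 1.2·70 = 108; e = 113 − 108 = 5
x=75: ŷ = 24 + 1.2·75 = 114; e = 114 − 114 = 0
x=80: ŷ = 24 + 1.2·80 = 120; e = 117 − 120 = -3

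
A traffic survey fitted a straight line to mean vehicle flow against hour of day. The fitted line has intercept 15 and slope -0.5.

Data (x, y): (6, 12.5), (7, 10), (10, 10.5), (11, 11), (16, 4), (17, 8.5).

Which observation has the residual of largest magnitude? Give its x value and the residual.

x = 16, e = -3

x=6: ŷ = 15 − 0.5·6 = 12; e = 12.5 − 12 = 0.5
x=7: ŷ = 15 − 0.5·7 = 11.5; e = 10 − 11.5 = -1.5
x=10: ŷ = 15 − 0.5·10 = 10; e = 10.5 − 10 = 0.5
x=11: ŷ = 15 − 0.5·11 = 9.5; e = 11 − 9.5 = 1.5
x=16: ŷ = 15 − 0.5·16 = 7; e = 4 − 7 = -3
x=17: ŷ = 15 − 0.5·17 = 6.5; e = 8.5 − 6.5 = 2
Largest |e| is 3 at x = 16, residual -3.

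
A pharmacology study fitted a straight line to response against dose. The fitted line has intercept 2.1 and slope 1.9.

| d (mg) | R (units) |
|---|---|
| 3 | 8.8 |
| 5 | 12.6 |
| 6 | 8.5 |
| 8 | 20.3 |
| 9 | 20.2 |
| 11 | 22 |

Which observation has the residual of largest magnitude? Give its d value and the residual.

d = 6, e = -5

d=3: R̂ = 2.1 + 1.9·3 = 7.8; e = 8.8 − 7.8 = 1
d=5: R̂ = 2.1 + 1.9·5 = 11.6; e = 12.6 − 11.6 = 1
d=6: R̂ = 2.1 + 1.9·6 = 13.5; e = 8.5 − 13.5 = -5
d=8: R̂ = 2.1 + 1.9·8 = 17.3; e = 20.3 − 17.3 = 3
d=9: R̂ = 2.1 + 1.9·9 = 19.2; e = 20.2 − 19.2 = 1
d=11: R̂ = 2.1 + 1.9·11 = 23; e = 22 − 23 = -1
Largest |e| is 5 at d = 6, residual -5.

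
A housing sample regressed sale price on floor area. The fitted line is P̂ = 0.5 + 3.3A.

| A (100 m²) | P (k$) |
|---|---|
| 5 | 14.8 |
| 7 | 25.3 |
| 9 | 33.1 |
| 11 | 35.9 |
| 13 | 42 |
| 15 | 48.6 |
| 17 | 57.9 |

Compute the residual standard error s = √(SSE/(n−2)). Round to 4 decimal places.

s = 2.1241

A=5: P̂ = 0.5 + 3.3·5 = 17; r = 14.8 − 17 = -2.2
A=7: P̂ = 0.5 + 3.3·7 = 23.6; r = 25.3 − 23.6 = 1.7
A=9: P̂ = 0.5 + 3.3·9 = 30.2; r = 33.1 − 30.2 = 2.9
A=11: P̂ = 0.5 + 3.3·11 = 36.8; r = 35.9 − 36.8 = -0.9
A=13: P̂ = 0.5 + 3.3·13 = 43.4; r = 42 − 43.4 = -1.4
A=15: P̂ = 0.5 + 3.3·15 = 50; r = 48.6 − 50 = -1.4
A=17: P̂ = 0.5 + 3.3·17 = 56.6; r = 57.9 − 56.6 = 1.3
SSE = 4.84 + 2.89 + 8.41 + 0.81 + 1.96 + 1.96 + 1.69 = 22.56
s = √(22.56/5) = √4.512 ≈ 2.1241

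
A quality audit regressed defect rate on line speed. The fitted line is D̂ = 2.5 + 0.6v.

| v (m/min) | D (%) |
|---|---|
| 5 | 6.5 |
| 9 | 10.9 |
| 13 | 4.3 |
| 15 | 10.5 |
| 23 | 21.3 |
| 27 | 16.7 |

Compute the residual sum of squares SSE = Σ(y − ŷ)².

SSE = 76

v=5: D̂ = 2.5 + 0.6·5 = 5.5; r = 6.5 − 5.5 = 1
v=9: D̂ = 2.5 + 0.6·9 = 7.9; r = 10.9 − 7.9 = 3
v=13: D̂ = 2.5 + 0.6·13 = 10.3; r = 4.3 − 10.3 = -6
v=15: D̂ = 2.5 + 0.6·15 = 11.5; r = 10.5 − 11.5 = -1
v=23: D̂ = 2.5 + 0.6·23 = 16.3; r = 21.3 − 16.3 = 5
v=27: D̂ = 2.5 + 0.6·27 = 18.7; r = 16.7 − 18.7 = -2
SSE = 1 + 9 + 36 + 1 + 25 + 4 = 76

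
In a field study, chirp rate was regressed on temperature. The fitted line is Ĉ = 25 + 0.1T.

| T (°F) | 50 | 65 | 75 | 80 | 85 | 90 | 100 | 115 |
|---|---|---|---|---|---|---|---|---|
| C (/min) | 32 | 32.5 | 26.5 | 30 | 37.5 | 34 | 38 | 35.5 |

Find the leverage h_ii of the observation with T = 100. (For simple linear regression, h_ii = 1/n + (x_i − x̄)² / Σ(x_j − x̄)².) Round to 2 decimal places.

T̄ = (50 + 65 + 75 + 80 + 85 + 90 + 100 + 115)/8 = 82.5
Σ(T − T̄)² = 1056.25 + 306.25 + 56.25 + 6.25 + 6.25 + 56.25 + 306.25 + 1056.25 = 2850
h = 1/8 + (17.5)²/2850 = 0.125 + 0.107456 = 0.23

h = 0.23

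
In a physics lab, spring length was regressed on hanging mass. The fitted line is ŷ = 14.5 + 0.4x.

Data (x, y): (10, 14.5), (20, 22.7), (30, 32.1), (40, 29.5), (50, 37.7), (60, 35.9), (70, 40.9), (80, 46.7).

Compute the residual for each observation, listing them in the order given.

-4, 0.2, 5.6, -1, 3.2, -2.6, -1.6, 0.2

x=10: ŷ = 14.5 + 0.4·10 = 18.5; r = 14.5 − 18.5 = -4
x=20: ŷ = 14.5 + 0.4·20 = 22.5; r = 22.7 − 22.5 = 0.2
x=30: ŷ = 14.5 + 0.4·30 = 26.5; r = 32.1 − 26.5 = 5.6
x=40: ŷ = 14.5 + 0.4·40 = 30.5; r = 29.5 − 30.5 = -1
x=50: ŷ = 14.5 + 0.4·50 = 34.5; r = 37.7 − 34.5 = 3.2
x=60: ŷ = 14.5 + 0.4·60 = 38.5; r = 35.9 − 38.5 = -2.6
x=70: ŷ = 14.5 + 0.4·70 = 42.5; r = 40.9 − 42.5 = -1.6
x=80: ŷ = 14.5 + 0.4·80 = 46.5; r = 46.7 − 46.5 = 0.2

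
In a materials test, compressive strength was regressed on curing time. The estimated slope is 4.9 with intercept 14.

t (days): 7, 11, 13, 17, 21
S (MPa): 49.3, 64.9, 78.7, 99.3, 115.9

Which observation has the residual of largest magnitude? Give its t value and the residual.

t=7: Ŝ = 14 + 4.9·7 = 48.3; r = 49.3 − 48.3 = 1
t=11: Ŝ = 14 + 4.9·11 = 67.9; r = 64.9 − 67.9 = -3
t=13: Ŝ = 14 + 4.9·13 = 77.7; r = 78.7 − 77.7 = 1
t=17: Ŝ = 14 + 4.9·17 = 97.3; r = 99.3 − 97.3 = 2
t=21: Ŝ = 14 + 4.9·21 = 116.9; r = 115.9 − 116.9 = -1
Largest |r| is 3 at t = 11, residual -3.

t = 11, r = -3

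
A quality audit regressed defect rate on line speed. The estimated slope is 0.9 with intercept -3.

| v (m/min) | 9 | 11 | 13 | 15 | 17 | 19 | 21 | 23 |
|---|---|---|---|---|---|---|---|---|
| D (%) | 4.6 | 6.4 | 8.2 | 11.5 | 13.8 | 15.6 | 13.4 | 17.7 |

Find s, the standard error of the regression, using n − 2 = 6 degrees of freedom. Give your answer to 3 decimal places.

v=9: ŷ = -3 + 0.9·9 = 5.1; e = 4.6 − 5.1 = -0.5
v=11: ŷ = -3 + 0.9·11 = 6.9; e = 6.4 − 6.9 = -0.5
v=13: ŷ = -3 + 0.9·13 = 8.7; e = 8.2 − 8.7 = -0.5
v=15: ŷ = -3 + 0.9·15 = 10.5; e = 11.5 − 10.5 = 1
v=17: ŷ = -3 + 0.9·17 = 12.3; e = 13.8 − 12.3 = 1.5
v=19: ŷ = -3 + 0.9·19 = 14.1; e = 15.6 − 14.1 = 1.5
v=21: ŷ = -3 + 0.9·21 = 15.9; e = 13.4 − 15.9 = -2.5
v=23: ŷ = -3 + 0.9·23 = 17.7; e = 17.7 − 17.7 = 0
SSE = 0.25 + 0.25 + 0.25 + 1 + 2.25 + 2.25 + 6.25 + 0 = 12.5
s = √(12.5/6) = √2.08333 ≈ 1.443

s = 1.443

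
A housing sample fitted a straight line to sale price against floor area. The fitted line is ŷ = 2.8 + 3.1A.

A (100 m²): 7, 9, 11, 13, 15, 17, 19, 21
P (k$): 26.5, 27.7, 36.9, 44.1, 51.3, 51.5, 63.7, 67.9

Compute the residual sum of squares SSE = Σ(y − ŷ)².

SSE = 38

A=7: ŷ = 2.8 + 3.1·7 = 24.5; e = 26.5 − 24.5 = 2
A=9: ŷ = 2.8 + 3.1·9 = 30.7; e = 27.7 − 30.7 = -3
A=11: ŷ = 2.8 + 3.1·11 = 36.9; e = 36.9 − 36.9 = 0
A=13: ŷ = 2.8 + 3.1·13 = 43.1; e = 44.1 − 43.1 = 1
A=15: ŷ = 2.8 + 3.1·15 = 49.3; e = 51.3 − 49.3 = 2
A=17: ŷ = 2.8 + 3.1·17 = 55.5; e = 51.5 − 55.5 = -4
A=19: ŷ = 2.8 + 3.1·19 = 61.7; e = 63.7 − 61.7 = 2
A=21: ŷ = 2.8 + 3.1·21 = 67.9; e = 67.9 − 67.9 = 0
SSE = 4 + 9 + 0 + 1 + 4 + 16 + 4 + 0 = 38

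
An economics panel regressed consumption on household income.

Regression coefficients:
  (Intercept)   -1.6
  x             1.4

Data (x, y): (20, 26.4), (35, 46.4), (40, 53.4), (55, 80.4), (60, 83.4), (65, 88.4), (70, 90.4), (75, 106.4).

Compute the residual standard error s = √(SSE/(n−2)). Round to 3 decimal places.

x=20: ŷ = -1.6 + 1.4·20 = 26.4; r = 26.4 − 26.4 = 0
x=35: ŷ = -1.6 + 1.4·35 = 47.4; r = 46.4 − 47.4 = -1
x=40: ŷ = -1.6 + 1.4·40 = 54.4; r = 53.4 − 54.4 = -1
x=55: ŷ = -1.6 + 1.4·55 = 75.4; r = 80.4 − 75.4 = 5
x=60: ŷ = -1.6 + 1.4·60 = 82.4; r = 83.4 − 82.4 = 1
x=65: ŷ = -1.6 + 1.4·65 = 89.4; r = 88.4 − 89.4 = -1
x=70: ŷ = -1.6 + 1.4·70 = 96.4; r = 90.4 − 96.4 = -6
x=75: ŷ = -1.6 + 1.4·75 = 103.4; r = 106.4 − 103.4 = 3
SSE = 0 + 1 + 1 + 25 + 1 + 1 + 36 + 9 = 74
s = √(74/6) = √12.3333 ≈ 3.512

s = 3.512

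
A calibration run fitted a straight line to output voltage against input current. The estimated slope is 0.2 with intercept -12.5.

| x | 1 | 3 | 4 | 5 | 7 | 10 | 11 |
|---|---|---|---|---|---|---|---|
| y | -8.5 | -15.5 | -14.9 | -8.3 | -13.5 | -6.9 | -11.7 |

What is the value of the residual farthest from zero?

r = 3.8

x=1: ŷ = -12.5 + 0.2·1 = -12.3; r = -8.5 − (-12.3) = 3.8
x=3: ŷ = -12.5 + 0.2·3 = -11.9; r = -15.5 − (-11.9) = -3.6
x=4: ŷ = -12.5 + 0.2·4 = -11.7; r = -14.9 − (-11.7) = -3.2
x=5: ŷ = -12.5 + 0.2·5 = -11.5; r = -8.3 − (-11.5) = 3.2
x=7: ŷ = -12.5 + 0.2·7 = -11.1; r = -13.5 − (-11.1) = -2.4
x=10: ŷ = -12.5 + 0.2·10 = -10.5; r = -6.9 − (-10.5) = 3.6
x=11: ŷ = -12.5 + 0.2·11 = -10.3; r = -11.7 − (-10.3) = -1.4
Largest |r| is 3.8 at x = 1, residual 3.8.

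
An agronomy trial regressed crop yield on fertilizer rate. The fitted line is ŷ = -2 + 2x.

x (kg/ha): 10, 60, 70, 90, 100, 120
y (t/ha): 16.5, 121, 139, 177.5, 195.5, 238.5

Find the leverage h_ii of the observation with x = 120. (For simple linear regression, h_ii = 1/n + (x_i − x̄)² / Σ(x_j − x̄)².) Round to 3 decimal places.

x̄ = (10 + 60 + 70 + 90 + 100 + 120)/6 = 75
Σ(x − x̄)² = 4225 + 225 + 25 + 225 + 625 + 2025 = 7350
h = 1/6 + (45)²/7350 = 0.166667 + 0.27551 = 0.442

h = 0.442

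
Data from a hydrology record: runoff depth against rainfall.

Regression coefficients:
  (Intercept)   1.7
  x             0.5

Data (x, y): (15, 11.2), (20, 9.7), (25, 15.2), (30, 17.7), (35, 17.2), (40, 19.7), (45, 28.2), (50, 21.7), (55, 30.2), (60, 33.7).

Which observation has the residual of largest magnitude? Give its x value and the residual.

x = 50, e = -5

x=15: ŷ = 1.7 + 0.5·15 = 9.2; e = 11.2 − 9.2 = 2
x=20: ŷ = 1.7 + 0.5·20 = 11.7; e = 9.7 − 11.7 = -2
x=25: ŷ = 1.7 + 0.5·25 = 14.2; e = 15.2 − 14.2 = 1
x=30: ŷ = 1.7 + 0.5·30 = 16.7; e = 17.7 − 16.7 = 1
x=35: ŷ = 1.7 + 0.5·35 = 19.2; e = 17.2 − 19.2 = -2
x=40: ŷ = 1.7 + 0.5·40 = 21.7; e = 19.7 − 21.7 = -2
x=45: ŷ = 1.7 + 0.5·45 = 24.2; e = 28.2 − 24.2 = 4
x=50: ŷ = 1.7 + 0.5·50 = 26.7; e = 21.7 − 26.7 = -5
x=55: ŷ = 1.7 + 0.5·55 = 29.2; e = 30.2 − 29.2 = 1
x=60: ŷ = 1.7 + 0.5·60 = 31.7; e = 33.7 − 31.7 = 2
Largest |e| is 5 at x = 50, residual -5.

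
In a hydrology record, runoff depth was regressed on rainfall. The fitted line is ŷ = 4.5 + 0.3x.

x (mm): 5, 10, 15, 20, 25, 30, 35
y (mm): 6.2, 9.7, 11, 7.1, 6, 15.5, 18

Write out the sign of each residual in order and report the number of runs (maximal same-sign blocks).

x=5: ŷ = 4.5 + 0.3·5 = 6; e = 6.2 − 6 = 0.2
x=10: ŷ = 4.5 + 0.3·10 = 7.5; e = 9.7 − 7.5 = 2.2
x=15: ŷ = 4.5 + 0.3·15 = 9; e = 11 − 9 = 2
x=20: ŷ = 4.5 + 0.3·20 = 10.5; e = 7.1 − 10.5 = -3.4
x=25: ŷ = 4.5 + 0.3·25 = 12; e = 6 − 12 = -6
x=30: ŷ = 4.5 + 0.3·30 = 13.5; e = 15.5 − 13.5 = 2
x=35: ŷ = 4.5 + 0.3·35 = 15; e = 18 − 15 = 3
Signs: + + + − − + +
Runs: +×3, −×2, +×2 → 3

3 runs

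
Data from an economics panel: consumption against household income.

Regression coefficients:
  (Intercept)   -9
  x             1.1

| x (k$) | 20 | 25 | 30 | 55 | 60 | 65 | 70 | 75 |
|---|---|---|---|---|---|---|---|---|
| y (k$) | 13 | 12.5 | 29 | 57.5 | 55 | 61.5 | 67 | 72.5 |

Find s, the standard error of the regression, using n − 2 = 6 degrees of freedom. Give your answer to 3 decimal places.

x=20: ŷ = -9 + 1.1·20 = 13; e = 13 − 13 = 0
x=25: ŷ = -9 + 1.1·25 = 18.5; e = 12.5 − 18.5 = -6
x=30: ŷ = -9 + 1.1·30 = 24; e = 29 − 24 = 5
x=55: ŷ = -9 + 1.1·55 = 51.5; e = 57.5 − 51.5 = 6
x=60: ŷ = -9 + 1.1·60 = 57; e = 55 − 57 = -2
x=65: ŷ = -9 + 1.1·65 = 62.5; e = 61.5 − 62.5 = -1
x=70: ŷ = -9 + 1.1·70 = 68; e = 67 − 68 = -1
x=75: ŷ = -9 + 1.1·75 = 73.5; e = 72.5 − 73.5 = -1
SSE = 0 + 36 + 25 + 36 + 4 + 1 + 1 + 1 = 104
s = √(104/6) = √17.3333 ≈ 4.163

s = 4.163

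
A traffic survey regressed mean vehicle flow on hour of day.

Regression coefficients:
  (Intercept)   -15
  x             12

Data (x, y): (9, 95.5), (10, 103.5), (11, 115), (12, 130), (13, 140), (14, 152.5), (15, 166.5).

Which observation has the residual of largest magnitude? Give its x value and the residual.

x=9: ŷ = -15 + 12·9 = 93; r = 95.5 − 93 = 2.5
x=10: ŷ = -15 + 12·10 = 105; r = 103.5 − 105 = -1.5
x=11: ŷ = -15 + 12·11 = 117; r = 115 − 117 = -2
x=12: ŷ = -15 + 12·12 = 129; r = 130 − 129 = 1
x=13: ŷ = -15 + 12·13 = 141; r = 140 − 141 = -1
x=14: ŷ = -15 + 12·14 = 153; r = 152.5 − 153 = -0.5
x=15: ŷ = -15 + 12·15 = 165; r = 166.5 − 165 = 1.5
Largest |r| is 2.5 at x = 9, residual 2.5.

x = 9, r = 2.5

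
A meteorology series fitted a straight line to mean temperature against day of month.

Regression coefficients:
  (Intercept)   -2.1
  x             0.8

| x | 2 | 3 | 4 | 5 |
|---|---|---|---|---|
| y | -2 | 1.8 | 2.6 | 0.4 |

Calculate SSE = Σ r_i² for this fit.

SSE = 9

x=2: ŷ = -2.1 + 0.8·2 = -0.5; r = -2 − (-0.5) = -1.5
x=3: ŷ = -2.1 + 0.8·3 = 0.3; r = 1.8 − 0.3 = 1.5
x=4: ŷ = -2.1 + 0.8·4 = 1.1; r = 2.6 − 1.1 = 1.5
x=5: ŷ = -2.1 + 0.8·5 = 1.9; r = 0.4 − 1.9 = -1.5
SSE = 2.25 + 2.25 + 2.25 + 2.25 = 9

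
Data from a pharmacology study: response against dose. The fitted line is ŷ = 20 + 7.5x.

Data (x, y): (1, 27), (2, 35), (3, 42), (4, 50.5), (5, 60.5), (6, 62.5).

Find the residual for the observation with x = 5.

e = 3

ŷ = 20 + 7.5·5 = 57.5
e = 60.5 − 57.5 = 3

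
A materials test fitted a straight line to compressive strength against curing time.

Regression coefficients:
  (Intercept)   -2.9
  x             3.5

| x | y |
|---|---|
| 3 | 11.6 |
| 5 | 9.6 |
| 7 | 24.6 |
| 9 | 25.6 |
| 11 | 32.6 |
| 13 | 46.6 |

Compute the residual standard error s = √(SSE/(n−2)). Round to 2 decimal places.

s = 4.58

x=3: ŷ = -2.9 + 3.5·3 = 7.6; r = 11.6 − 7.6 = 4
x=5: ŷ = -2.9 + 3.5·5 = 14.6; r = 9.6 − 14.6 = -5
x=7: ŷ = -2.9 + 3.5·7 = 21.6; r = 24.6 − 21.6 = 3
x=9: ŷ = -2.9 + 3.5·9 = 28.6; r = 25.6 − 28.6 = -3
x=11: ŷ = -2.9 + 3.5·11 = 35.6; r = 32.6 − 35.6 = -3
x=13: ŷ = -2.9 + 3.5·13 = 42.6; r = 46.6 − 42.6 = 4
SSE = 16 + 25 + 9 + 9 + 9 + 16 = 84
s = √(84/4) = √21 ≈ 4.58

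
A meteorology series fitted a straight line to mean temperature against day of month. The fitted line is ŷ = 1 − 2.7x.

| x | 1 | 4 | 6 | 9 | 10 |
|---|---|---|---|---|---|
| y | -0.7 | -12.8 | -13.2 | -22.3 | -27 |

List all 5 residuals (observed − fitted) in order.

x=1: ŷ = 1 − 2.7·1 = -1.7; e = -0.7 − (-1.7) = 1
x=4: ŷ = 1 − 2.7·4 = -9.8; e = -12.8 − (-9.8) = -3
x=6: ŷ = 1 − 2.7·6 = -15.2; e = -13.2 − (-15.2) = 2
x=9: ŷ = 1 − 2.7·9 = -23.3; e = -22.3 − (-23.3) = 1
x=10: ŷ = 1 − 2.7·10 = -26; e = -27 − (-26) = -1

1, -3, 2, 1, -1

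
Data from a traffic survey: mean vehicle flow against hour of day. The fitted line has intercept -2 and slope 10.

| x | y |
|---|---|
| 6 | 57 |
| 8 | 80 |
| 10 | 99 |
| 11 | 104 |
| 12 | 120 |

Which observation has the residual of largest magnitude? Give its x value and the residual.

x=6: ŷ = -2 + 10·6 = 58; e = 57 − 58 = -1
x=8: ŷ = -2 + 10·8 = 78; e = 80 − 78 = 2
x=10: ŷ = -2 + 10·10 = 98; e = 99 − 98 = 1
x=11: ŷ = -2 + 10·11 = 108; e = 104 − 108 = -4
x=12: ŷ = -2 + 10·12 = 118; e = 120 − 118 = 2
Largest |e| is 4 at x = 11, residual -4.

x = 11, e = -4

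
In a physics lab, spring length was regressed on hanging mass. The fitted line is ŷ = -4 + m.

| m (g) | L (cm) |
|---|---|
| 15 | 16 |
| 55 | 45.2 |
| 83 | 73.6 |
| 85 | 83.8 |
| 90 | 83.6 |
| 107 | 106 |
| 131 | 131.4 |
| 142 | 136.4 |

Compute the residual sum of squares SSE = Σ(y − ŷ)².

SSE = 132.32

m=15: ŷ = -4 + 15 = 11; r = 16 − 11 = 5
m=55: ŷ = -4 + 55 = 51; r = 45.2 − 51 = -5.8
m=83: ŷ = -4 + 83 = 79; r = 73.6 − 79 = -5.4
m=85: ŷ = -4 + 85 = 81; r = 83.8 − 81 = 2.8
m=90: ŷ = -4 + 90 = 86; r = 83.6 − 86 = -2.4
m=107: ŷ = -4 + 107 = 103; r = 106 − 103 = 3
m=131: ŷ = -4 + 131 = 127; r = 131.4 − 127 = 4.4
m=142: ŷ = -4 + 142 = 138; r = 136.4 − 138 = -1.6
SSE = 25 + 33.64 + 29.16 + 7.84 + 5.76 + 9 + 19.36 + 2.56 = 132.32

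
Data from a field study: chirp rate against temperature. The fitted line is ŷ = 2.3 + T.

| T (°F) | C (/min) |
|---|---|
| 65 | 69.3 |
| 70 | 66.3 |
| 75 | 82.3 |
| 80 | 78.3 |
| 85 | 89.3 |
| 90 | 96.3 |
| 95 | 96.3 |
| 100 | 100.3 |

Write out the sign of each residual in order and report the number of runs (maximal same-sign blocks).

6 runs

T=65: ŷ = 2.3 + 65 = 67.3; e = 69.3 − 67.3 = 2
T=70: ŷ = 2.3 + 70 = 72.3; e = 66.3 − 72.3 = -6
T=75: ŷ = 2.3 + 75 = 77.3; e = 82.3 − 77.3 = 5
T=80: ŷ = 2.3 + 80 = 82.3; e = 78.3 − 82.3 = -4
T=85: ŷ = 2.3 + 85 = 87.3; e = 89.3 − 87.3 = 2
T=90: ŷ = 2.3 + 90 = 92.3; e = 96.3 − 92.3 = 4
T=95: ŷ = 2.3 + 95 = 97.3; e = 96.3 − 97.3 = -1
T=100: ŷ = 2.3 + 100 = 102.3; e = 100.3 − 102.3 = -2
Signs: + − + − + + − −
Runs: +×1, −×1, +×1, −×1, +×2, −×2 → 6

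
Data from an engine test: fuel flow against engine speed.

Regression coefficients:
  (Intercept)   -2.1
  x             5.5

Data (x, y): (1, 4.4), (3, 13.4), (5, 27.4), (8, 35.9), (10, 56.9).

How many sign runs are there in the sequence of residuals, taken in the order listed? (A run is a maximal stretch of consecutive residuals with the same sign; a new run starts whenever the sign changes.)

5 runs

x=1: ŷ = -2.1 + 5.5·1 = 3.4; e = 4.4 − 3.4 = 1
x=3: ŷ = -2.1 + 5.5·3 = 14.4; e = 13.4 − 14.4 = -1
x=5: ŷ = -2.1 + 5.5·5 = 25.4; e = 27.4 − 25.4 = 2
x=8: ŷ = -2.1 + 5.5·8 = 41.9; e = 35.9 − 41.9 = -6
x=10: ŷ = -2.1 + 5.5·10 = 52.9; e = 56.9 − 52.9 = 4
Signs: + − + − +
Runs: +×1, −×1, +×1, −×1, +×1 → 5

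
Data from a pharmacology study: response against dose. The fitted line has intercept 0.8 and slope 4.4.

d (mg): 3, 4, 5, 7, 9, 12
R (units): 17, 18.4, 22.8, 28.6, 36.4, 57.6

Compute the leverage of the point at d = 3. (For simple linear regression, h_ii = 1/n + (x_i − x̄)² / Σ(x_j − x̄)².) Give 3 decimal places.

d̄ = (3 + 4 + 5 + 7 + 9 + 12)/6 = 6.66667
Σ(d − d̄)² = 13.4444 + 7.11111 + 2.77778 + 0.111111 + 5.44444 + 28.4444 = 57.3333
h = 1/6 + (-3.66667)²/57.3333 = 0.166667 + 0.234496 = 0.401

h = 0.401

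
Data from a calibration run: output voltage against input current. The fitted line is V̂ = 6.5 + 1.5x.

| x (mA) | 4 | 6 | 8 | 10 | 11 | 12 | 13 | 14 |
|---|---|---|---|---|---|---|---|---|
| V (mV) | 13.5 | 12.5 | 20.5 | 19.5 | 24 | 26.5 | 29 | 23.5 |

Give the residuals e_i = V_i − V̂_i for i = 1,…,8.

x=4: V̂ = 6.5 + 1.5·4 = 12.5; e = 13.5 − 12.5 = 1
x=6: V̂ = 6.5 + 1.5·6 = 15.5; e = 12.5 − 15.5 = -3
x=8: V̂ = 6.5 + 1.5·8 = 18.5; e = 20.5 − 18.5 = 2
x=10: V̂ = 6.5 + 1.5·10 = 21.5; e = 19.5 − 21.5 = -2
x=11: V̂ = 6.5 + 1.5·11 = 23; e = 24 − 23 = 1
x=12: V̂ = 6.5 + 1.5·12 = 24.5; e = 26.5 − 24.5 = 2
x=13: V̂ = 6.5 + 1.5·13 = 26; e = 29 − 26 = 3
x=14: V̂ = 6.5 + 1.5·14 = 27.5; e = 23.5 − 27.5 = -4

1, -3, 2, -2, 1, 2, 3, -4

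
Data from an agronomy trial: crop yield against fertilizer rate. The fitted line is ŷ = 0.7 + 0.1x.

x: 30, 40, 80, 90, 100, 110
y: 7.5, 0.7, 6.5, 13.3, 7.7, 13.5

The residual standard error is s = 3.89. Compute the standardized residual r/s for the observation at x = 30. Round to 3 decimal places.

ŷ = 0.7 + 0.1·30 = 3.7
r = 7.5 − 3.7 = 3.8
r/s = 3.8 / 3.89 = 0.977

0.977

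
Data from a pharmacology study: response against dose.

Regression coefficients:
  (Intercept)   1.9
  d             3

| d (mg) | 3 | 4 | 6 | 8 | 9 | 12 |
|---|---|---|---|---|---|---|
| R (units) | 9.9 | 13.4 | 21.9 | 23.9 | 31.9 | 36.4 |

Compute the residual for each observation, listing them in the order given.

d=3: ŷ = 1.9 + 3·3 = 10.9; e = 9.9 − 10.9 = -1
d=4: ŷ = 1.9 + 3·4 = 13.9; e = 13.4 − 13.9 = -0.5
d=6: ŷ = 1.9 + 3·6 = 19.9; e = 21.9 − 19.9 = 2
d=8: ŷ = 1.9 + 3·8 = 25.9; e = 23.9 − 25.9 = -2
d=9: ŷ = 1.9 + 3·9 = 28.9; e = 31.9 − 28.9 = 3
d=12: ŷ = 1.9 + 3·12 = 37.9; e = 36.4 − 37.9 = -1.5

-1, -0.5, 2, -2, 3, -1.5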